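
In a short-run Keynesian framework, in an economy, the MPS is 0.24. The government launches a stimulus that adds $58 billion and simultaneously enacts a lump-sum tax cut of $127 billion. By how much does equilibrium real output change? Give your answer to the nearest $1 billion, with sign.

+$644 billion

MPC = 1 − MPS = 1 − 0.24 = 0.76.
Expenditure multiplier = 1/(1 − MPC) = 1/(1 − 0.76) = 1/0.24 ≈ 4.167.
ΔG contributes k·ΔG = (+$58 billion) / 0.24 ≈ +$241.7 billion.
ΔT of −$127 billion changes first-round spending by −c·ΔT = +$96.52 billion, contributing k·(−c·ΔT) = (+$96.52 billion) / 0.24 ≈ +$402.2 billion.
Net ΔY = k(ΔG − c·ΔT) = (+$154.52 billion) / 0.24 ≈ +$644 billion.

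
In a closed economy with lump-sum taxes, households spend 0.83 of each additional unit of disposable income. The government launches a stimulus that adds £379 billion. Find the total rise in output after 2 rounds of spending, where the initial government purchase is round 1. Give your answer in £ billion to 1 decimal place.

£693.6 billion

Round 1 adds ΔG = £379 billion; each later round is MPC = 0.83 times the previous.
After 2 rounds: 379 + 314.57 = ΔG·(1 − c^2)/(1 − c) = 379 × (1 − 0.6889)/0.17 ≈ £693.6 billion.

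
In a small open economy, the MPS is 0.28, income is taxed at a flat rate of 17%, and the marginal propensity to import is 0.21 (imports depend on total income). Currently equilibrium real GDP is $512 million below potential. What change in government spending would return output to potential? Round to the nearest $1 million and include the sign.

MPC = 1 − MPS = 1 − 0.28 = 0.72.
Spending multiplier = 1/(1 − c(1−t) + m) = 1/(1 − 0.72×0.83 + 0.21) = 1/0.6124 ≈ 1.633.
Need ΔY = +$512 million, so ΔG = ΔY/k = (+$512 million) × 0.6124 ≈ +$314 million.
The government should increase government spending by $314 million.

+$314 million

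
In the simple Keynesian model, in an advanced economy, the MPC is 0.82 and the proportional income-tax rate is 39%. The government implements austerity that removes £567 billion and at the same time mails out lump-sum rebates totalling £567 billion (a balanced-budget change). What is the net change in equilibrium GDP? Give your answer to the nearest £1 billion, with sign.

Expenditure multiplier = 1/(1 − c(1−t)) = 1/(1 − 0.82×0.61) = 1/0.4998 ≈ 2.001.
ΔG contributes k·ΔG = (−£567 billion) / 0.4998 ≈ −£1,134.5 billion.
ΔT of −£567 billion changes first-round spending by −c·ΔT = +£464.94 billion, contributing k·(−c·ΔT) = (+£464.94 billion) / 0.4998 ≈ +£930.3 billion.
Net ΔY = k(ΔG − c·ΔT) = (−£102.06 billion) / 0.4998 ≈ −£204 billion.

−£204 billion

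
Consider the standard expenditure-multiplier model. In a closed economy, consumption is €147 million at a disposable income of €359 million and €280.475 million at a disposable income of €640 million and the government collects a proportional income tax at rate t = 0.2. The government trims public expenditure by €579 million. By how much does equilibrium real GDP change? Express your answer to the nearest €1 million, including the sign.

MPC = ΔC/ΔYd = (280.475 − 147)/(640 − 359) = 133.475/281 = 0.475.
Expenditure multiplier = 1/(1 − c(1−t)) = 1/(1 − 0.475×0.8) = 1/0.62 ≈ 1.613.
ΔY = k × ΔG = (−€579 million) / 0.62 ≈ −€934 million.

−€934 million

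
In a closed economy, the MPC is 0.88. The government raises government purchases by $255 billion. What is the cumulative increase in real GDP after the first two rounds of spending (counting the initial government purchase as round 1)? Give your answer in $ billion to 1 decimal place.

Round 1 adds ΔG = $255 billion; each later round is MPC = 0.88 times the previous.
After 2 rounds: 255 + 224.4 = ΔG·(1 − c^2)/(1 − c) = 255 × (1 − 0.7744)/0.12 = $479.4 billion.

$479.4 billion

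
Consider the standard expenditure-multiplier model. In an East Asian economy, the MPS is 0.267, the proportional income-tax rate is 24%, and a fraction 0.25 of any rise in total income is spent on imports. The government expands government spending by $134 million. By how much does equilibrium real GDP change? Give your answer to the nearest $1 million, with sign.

MPC = 1 − MPS = 1 − 0.267 = 0.733.
Spending multiplier = 1/(1 − c(1−t) + m) = 1/(1 − 0.733×0.76 + 0.25) = 1/0.69292 ≈ 1.443.
ΔY = k × ΔG = (+$134 million) / 0.69292 ≈ +$193 million.

+$193 million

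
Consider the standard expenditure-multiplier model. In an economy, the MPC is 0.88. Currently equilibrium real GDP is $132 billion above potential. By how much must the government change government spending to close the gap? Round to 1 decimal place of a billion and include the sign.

−$15.8 billion

Spending multiplier = 1/(1 − MPC) = 1/(1 − 0.88) = 1/0.12 ≈ 8.333.
Need ΔY = −$132 billion, so ΔG = ΔY/k = (−$132 billion) × 0.12 ≈ −$15.8 billion.
The government should cut government spending by $15.8 billion.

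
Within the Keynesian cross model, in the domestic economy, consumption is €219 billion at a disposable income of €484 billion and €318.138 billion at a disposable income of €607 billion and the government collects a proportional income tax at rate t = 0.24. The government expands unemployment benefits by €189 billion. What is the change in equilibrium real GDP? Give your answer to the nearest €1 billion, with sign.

MPC = ΔC/ΔYd = (318.138 − 219)/(607 − 484) = 99.138/123 = 0.806.
The transfer change shifts disposable income by +€189 billion, so first-round consumption changes by c·ΔTR = 0.806 × (+€189 billion) = +€152.334 billion.
Expenditure multiplier = 1/(1 − c(1−t)) = 1/(1 − 0.806×0.76) = 1/0.38744 ≈ 2.581.
The transfer multiplier is c × k ≈ 2.08, so ΔY = k × (c·ΔTR) = (+€152.334 billion) / 0.38744 ≈ +€393 billion.

+€393 billion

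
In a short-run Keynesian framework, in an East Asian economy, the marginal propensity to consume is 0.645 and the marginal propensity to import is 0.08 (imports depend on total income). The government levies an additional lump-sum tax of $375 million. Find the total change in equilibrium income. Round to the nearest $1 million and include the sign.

−$556 million

A lump-sum tax change of +$375 million shifts disposable income by −$375 million; first-round consumption changes by −c × ΔT = −0.645 × (+$375 million) = −$241.875 million.
Expenditure multiplier = 1/(1 − c + m) = 1/(1 − 0.645 + 0.08) = 1/0.435 ≈ 2.299.
The tax multiplier is −c × k ≈ −1.483, so ΔY = k × (−c·ΔT) = (−$241.875 million) / 0.435 ≈ −$556 million.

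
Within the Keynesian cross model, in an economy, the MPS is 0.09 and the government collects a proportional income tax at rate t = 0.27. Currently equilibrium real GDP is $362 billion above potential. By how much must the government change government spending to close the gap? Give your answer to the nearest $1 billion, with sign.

−$122 billion

MPC = 1 − MPS = 1 − 0.09 = 0.91.
Spending multiplier = 1/(1 − c(1−t)) = 1/(1 − 0.91×0.73) = 1/0.3357 ≈ 2.979.
Need ΔY = −$362 billion, so ΔG = ΔY/k = (−$362 billion) × 0.3357 ≈ −$122 billion.
The government should cut government spending by $122 billion.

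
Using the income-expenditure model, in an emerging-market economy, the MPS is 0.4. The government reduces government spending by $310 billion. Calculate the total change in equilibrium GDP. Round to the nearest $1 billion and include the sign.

MPC = 1 − MPS = 1 − 0.4 = 0.6.
Spending multiplier = 1/(1 − MPC) = 1/(1 − 0.6) = 1/0.4 = 2.5.
ΔY = k × ΔG = (−$310 billion) / 0.4 = −$775 billion.

−$775 billion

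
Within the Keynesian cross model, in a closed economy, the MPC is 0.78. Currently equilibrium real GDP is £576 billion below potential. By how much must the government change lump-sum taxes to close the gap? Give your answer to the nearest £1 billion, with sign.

Spending multiplier = 1/(1 − MPC) = 1/(1 − 0.78) = 1/0.22 ≈ 4.545.
Tax multiplier = −c·k = −0.78/0.22 ≈ −3.545. Need ΔY = +£576 billion, so ΔT = ΔY/(−c·k) = −(+£576 billion) × 0.22 / 0.78 ≈ −£162 billion.
The government should cut lump-sum taxes by £162 billion.

−£162 billion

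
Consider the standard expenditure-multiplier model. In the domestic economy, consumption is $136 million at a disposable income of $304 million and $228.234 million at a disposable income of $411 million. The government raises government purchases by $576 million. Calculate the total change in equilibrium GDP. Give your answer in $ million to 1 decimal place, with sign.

MPC = ΔC/ΔYd = (228.234 − 136)/(411 − 304) = 92.234/107 = 0.862.
Expenditure multiplier = 1/(1 − MPC) = 1/(1 − 0.862) = 1/0.138 ≈ 7.246.
ΔY = k × ΔG = (+$576 million) / 0.138 ≈ +$4,173.9 million.

+$4,173.9 million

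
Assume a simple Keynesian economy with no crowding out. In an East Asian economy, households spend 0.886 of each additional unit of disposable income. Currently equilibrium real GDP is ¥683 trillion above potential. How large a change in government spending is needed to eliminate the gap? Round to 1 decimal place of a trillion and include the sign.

Spending multiplier = 1/(1 − MPC) = 1/(1 − 0.886) = 1/0.114 ≈ 8.772.
Need ΔY = −¥683 trillion, so ΔG = ΔY/k = (−¥683 trillion) × 0.114 ≈ −¥77.9 trillion.
The government should cut government spending by ¥77.9 trillion.

−¥77.9 trillion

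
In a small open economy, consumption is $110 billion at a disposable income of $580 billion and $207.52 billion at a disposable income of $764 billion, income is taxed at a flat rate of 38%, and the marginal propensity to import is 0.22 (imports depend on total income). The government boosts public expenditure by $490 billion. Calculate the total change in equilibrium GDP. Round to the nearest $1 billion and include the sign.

+$550 billion

MPC = ΔC/ΔYd = (207.52 − 110)/(764 − 580) = 97.52/184 = 0.53.
Government-spending multiplier = 1/(1 − c(1−t) + m) = 1/(1 − 0.53×0.62 + 0.22) = 1/0.8914 ≈ 1.122.
ΔY = k × ΔG = (+$490 billion) / 0.8914 ≈ +$550 billion.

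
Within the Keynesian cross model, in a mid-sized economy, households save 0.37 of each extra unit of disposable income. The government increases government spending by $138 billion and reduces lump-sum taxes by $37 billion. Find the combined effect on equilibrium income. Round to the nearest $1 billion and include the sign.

MPC = 1 − MPS = 1 − 0.37 = 0.63.
Expenditure multiplier = 1/(1 − MPC) = 1/(1 − 0.63) = 1/0.37 ≈ 2.703.
ΔG contributes k·ΔG = (+$138 billion) / 0.37 ≈ +$373 billion.
ΔT of −$37 billion changes first-round spending by −c·ΔT = +$23.31 billion, contributing k·(−c·ΔT) = (+$23.31 billion) / 0.37 = +$63 billion.
Net ΔY = k(ΔG − c·ΔT) = (+$161.31 billion) / 0.37 ≈ +$436 billion.

+$436 billion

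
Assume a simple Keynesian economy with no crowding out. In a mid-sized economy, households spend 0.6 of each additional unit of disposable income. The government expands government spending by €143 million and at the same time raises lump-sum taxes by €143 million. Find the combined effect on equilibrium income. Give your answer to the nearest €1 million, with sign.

+€143 million

Expenditure multiplier = 1/(1 − MPC) = 1/(1 − 0.6) = 1/0.4 = 2.5.
ΔG contributes k·ΔG = (+€143 million) / 0.4 = +€357.5 million.
ΔT of +€143 million changes first-round spending by −c·ΔT = −€85.8 million, contributing k·(−c·ΔT) = (−€85.8 million) / 0.4 = −€214.5 million.
With ΔG = ΔT and no other leakages, the balanced-budget multiplier is 1, so ΔY = ΔG = +€143 million.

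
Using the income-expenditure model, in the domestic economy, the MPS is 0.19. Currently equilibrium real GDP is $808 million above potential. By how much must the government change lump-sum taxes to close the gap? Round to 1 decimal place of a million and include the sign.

MPC = 1 − MPS = 1 − 0.19 = 0.81.
Spending multiplier = 1/(1 − MPC) = 1/(1 − 0.81) = 1/0.19 ≈ 5.263.
Tax multiplier = −c·k = −0.81/0.19 ≈ −4.263. Need ΔY = −$808 million, so ΔT = ΔY/(−c·k) = −(−$808 million) × 0.19 / 0.81 ≈ +$189.5 million.
The government should raise lump-sum taxes by $189.5 million.

+$189.5 million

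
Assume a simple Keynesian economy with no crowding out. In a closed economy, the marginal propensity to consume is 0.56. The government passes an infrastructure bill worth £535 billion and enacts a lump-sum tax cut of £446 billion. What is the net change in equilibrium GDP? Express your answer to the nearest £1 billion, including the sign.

+£1,784 billion

Expenditure multiplier = 1/(1 − MPC) = 1/(1 − 0.56) = 1/0.44 ≈ 2.273.
ΔG contributes k·ΔG = (+£535 billion) / 0.44 ≈ +£1,215.9 billion.
ΔT of −£446 billion changes first-round spending by −c·ΔT = +£249.76 billion, contributing k·(−c·ΔT) = (+£249.76 billion) / 0.44 ≈ +£567.6 billion.
Net ΔY = k(ΔG − c·ΔT) = (+£784.76 billion) / 0.44 ≈ +£1,784 billion.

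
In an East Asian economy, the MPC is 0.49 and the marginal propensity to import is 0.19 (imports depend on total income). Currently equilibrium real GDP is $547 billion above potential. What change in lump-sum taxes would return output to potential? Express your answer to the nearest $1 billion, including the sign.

+$781 billion

Spending multiplier = 1/(1 − c + m) = 1/(1 − 0.49 + 0.19) = 1/0.7 ≈ 1.429.
Tax multiplier = −c·k = −0.49/0.7 = −0.7. Need ΔY = −$547 billion, so ΔT = ΔY/(−c·k) = −(−$547 billion) × 0.7 / 0.49 ≈ +$781 billion.
The government should raise lump-sum taxes by $781 billion.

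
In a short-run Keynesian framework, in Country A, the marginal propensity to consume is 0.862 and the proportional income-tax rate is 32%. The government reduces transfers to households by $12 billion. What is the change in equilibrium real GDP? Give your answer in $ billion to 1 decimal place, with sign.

−$25.0 billion

The transfer change shifts disposable income by −$12 billion, so first-round consumption changes by c·ΔTR = 0.862 × (−$12 billion) = −$10.344 billion.
Expenditure multiplier = 1/(1 − c(1−t)) = 1/(1 − 0.862×0.68) = 1/0.41384 ≈ 2.416.
The transfer multiplier is c × k ≈ 2.083, so ΔY = k × (c·ΔTR) = (−$10.344 billion) / 0.41384 ≈ −$25 billion.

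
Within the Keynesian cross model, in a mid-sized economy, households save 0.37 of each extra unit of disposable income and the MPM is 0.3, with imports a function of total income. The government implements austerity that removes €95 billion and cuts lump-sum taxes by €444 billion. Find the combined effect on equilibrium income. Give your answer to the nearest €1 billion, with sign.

MPC = 1 − MPS = 1 − 0.37 = 0.63.
Expenditure multiplier = 1/(1 − c + m) = 1/(1 − 0.63 + 0.3) = 1/0.67 ≈ 1.493.
ΔG contributes k·ΔG = (−€95 billion) / 0.67 ≈ −€141.8 billion.
ΔT of −€444 billion changes first-round spending by −c·ΔT = +€279.72 billion, contributing k·(−c·ΔT) = (+€279.72 billion) / 0.67 ≈ +€417.5 billion.
Net ΔY = k(ΔG − c·ΔT) = (+€184.72 billion) / 0.67 ≈ +€276 billion.

+€276 billion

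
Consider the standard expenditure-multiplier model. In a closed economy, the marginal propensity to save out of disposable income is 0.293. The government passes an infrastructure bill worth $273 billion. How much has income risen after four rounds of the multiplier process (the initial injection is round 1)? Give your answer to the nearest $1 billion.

$699 billion

MPC = 1 − MPS = 1 − 0.293 = 0.707.
Round 1 adds ΔG = $273 billion; each later round is MPC = 0.707 times the previous.
After 4 rounds: 273 + 193.011 + 136.458777 + 96.476355339 = ΔG·(1 − c^4)/(1 − c) = 273 × (1 − 0.249849022801)/0.293 ≈ $699 billion.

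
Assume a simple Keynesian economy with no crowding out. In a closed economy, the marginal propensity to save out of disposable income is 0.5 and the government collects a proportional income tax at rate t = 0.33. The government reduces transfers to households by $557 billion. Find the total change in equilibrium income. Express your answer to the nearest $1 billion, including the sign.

MPC = 1 − MPS = 1 − 0.5 = 0.5.
The transfer change shifts disposable income by −$557 billion, so first-round consumption changes by c·ΔTR = 0.5 × (−$557 billion) = −$278.5 billion.
Expenditure multiplier = 1/(1 − c(1−t)) = 1/(1 − 0.5×0.67) = 1/0.665 ≈ 1.504.
The transfer multiplier is c × k ≈ 0.752, so ΔY = k × (c·ΔTR) = (−$278.5 billion) / 0.665 ≈ −$419 billion.

−$419 billion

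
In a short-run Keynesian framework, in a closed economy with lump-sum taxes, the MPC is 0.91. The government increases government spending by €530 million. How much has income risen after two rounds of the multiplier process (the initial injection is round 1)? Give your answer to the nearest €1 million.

Round 1 adds ΔG = €530 million; each later round is MPC = 0.91 times the previous.
After 2 rounds: 530 + 482.3 = ΔG·(1 − c^2)/(1 − c) = 530 × (1 − 0.8281)/0.09 ≈ €1,012 million.

€1,012 million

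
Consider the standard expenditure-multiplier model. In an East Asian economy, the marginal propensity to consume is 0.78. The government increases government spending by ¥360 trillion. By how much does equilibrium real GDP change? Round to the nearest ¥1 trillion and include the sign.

Spending multiplier = 1/(1 − MPC) = 1/(1 − 0.78) = 1/0.22 ≈ 4.545.
ΔY = k × ΔG = (+¥360 trillion) / 0.22 ≈ +¥1,636 trillion.

+¥1,636 trillion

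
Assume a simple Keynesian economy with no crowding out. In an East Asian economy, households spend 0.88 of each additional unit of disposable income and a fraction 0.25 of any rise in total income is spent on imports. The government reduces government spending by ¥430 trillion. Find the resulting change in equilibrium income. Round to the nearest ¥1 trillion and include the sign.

−¥1,162 trillion

Expenditure multiplier = 1/(1 − c + m) = 1/(1 − 0.88 + 0.25) = 1/0.37 ≈ 2.703.
ΔY = k × ΔG = (−¥430 trillion) / 0.37 ≈ −¥1,162 trillion.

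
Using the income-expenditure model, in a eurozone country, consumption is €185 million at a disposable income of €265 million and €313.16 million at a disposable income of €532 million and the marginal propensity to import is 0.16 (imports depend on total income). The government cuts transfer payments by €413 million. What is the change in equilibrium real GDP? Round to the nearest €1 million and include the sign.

−€292 million

MPC = ΔC/ΔYd = (313.16 − 185)/(532 − 265) = 128.16/267 = 0.48.
The transfer change shifts disposable income by −€413 million, so first-round consumption changes by c·ΔTR = 0.48 × (−€413 million) = −€198.24 million.
Expenditure multiplier = 1/(1 − c + m) = 1/(1 − 0.48 + 0.16) = 1/0.68 ≈ 1.471.
The transfer multiplier is c × k ≈ 0.706, so ΔY = k × (c·ΔTR) = (−€198.24 million) / 0.68 ≈ −€292 million.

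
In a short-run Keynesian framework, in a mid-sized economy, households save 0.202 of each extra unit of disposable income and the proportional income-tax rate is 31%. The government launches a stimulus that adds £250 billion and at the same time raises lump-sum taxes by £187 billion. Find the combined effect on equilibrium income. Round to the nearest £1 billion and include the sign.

+£224 billion

MPC = 1 − MPS = 1 − 0.202 = 0.798.
Expenditure multiplier = 1/(1 − c(1−t)) = 1/(1 − 0.798×0.69) = 1/0.44938 ≈ 2.225.
ΔG contributes k·ΔG = (+£250 billion) / 0.44938 ≈ +£556.3 billion.
ΔT of +£187 billion changes first-round spending by −c·ΔT = −£149.226 billion, contributing k·(−c·ΔT) = (−£149.226 billion) / 0.44938 ≈ −£332.1 billion.
Net ΔY = k(ΔG − c·ΔT) = (+£100.774 billion) / 0.44938 ≈ +£224 billion.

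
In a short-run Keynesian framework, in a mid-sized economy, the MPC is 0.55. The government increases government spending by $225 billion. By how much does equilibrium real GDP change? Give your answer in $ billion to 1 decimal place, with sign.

Spending multiplier = 1/(1 − MPC) = 1/(1 − 0.55) = 1/0.45 ≈ 2.222.
ΔY = k × ΔG = (+$225 billion) / 0.45 = +$500 billion.

+$500.0 billion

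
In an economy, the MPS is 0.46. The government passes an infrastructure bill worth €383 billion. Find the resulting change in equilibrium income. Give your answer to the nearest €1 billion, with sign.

MPC = 1 − MPS = 1 − 0.46 = 0.54.
Expenditure multiplier = 1/(1 − MPC) = 1/(1 − 0.54) = 1/0.46 ≈ 2.174.
ΔY = k × ΔG = (+€383 billion) / 0.46 ≈ +€833 billion.

+€833 billion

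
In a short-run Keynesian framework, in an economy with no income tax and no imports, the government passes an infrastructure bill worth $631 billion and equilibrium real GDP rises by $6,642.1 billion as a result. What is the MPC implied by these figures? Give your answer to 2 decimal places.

Implied spending multiplier k = ΔY/ΔG = 6,642.1/631 ≈ 10.5263.
Since k = 1/(1 − MPC), MPC = 1 − 1/k = 1 − ΔG/ΔY = 1 − 631/6,642.1 ≈ 0.90.

0.90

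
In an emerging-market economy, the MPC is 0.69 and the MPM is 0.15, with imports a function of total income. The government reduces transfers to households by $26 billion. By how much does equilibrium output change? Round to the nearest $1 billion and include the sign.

−$39 billion

The transfer change shifts disposable income by −$26 billion, so first-round consumption changes by c·ΔTR = 0.69 × (−$26 billion) = −$17.94 billion.
Expenditure multiplier = 1/(1 − c + m) = 1/(1 − 0.69 + 0.15) = 1/0.46 ≈ 2.174.
The transfer multiplier is c × k = 1.5, so ΔY = k × (c·ΔTR) = (−$17.94 billion) / 0.46 = −$39 billion.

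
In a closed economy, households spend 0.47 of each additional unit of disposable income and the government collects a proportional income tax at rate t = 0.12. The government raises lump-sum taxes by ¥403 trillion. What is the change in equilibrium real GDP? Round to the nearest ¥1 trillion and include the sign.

A lump-sum tax change of +¥403 trillion shifts disposable income by −¥403 trillion; first-round consumption changes by −c × ΔT = −0.47 × (+¥403 trillion) = −¥189.41 trillion.
Expenditure multiplier = 1/(1 − c(1−t)) = 1/(1 − 0.47×0.88) = 1/0.5864 ≈ 1.705.
The tax multiplier is −c × k ≈ −0.802, so ΔY = k × (−c·ΔT) = (−¥189.41 trillion) / 0.5864 ≈ −¥323 trillion.

−¥323 trillion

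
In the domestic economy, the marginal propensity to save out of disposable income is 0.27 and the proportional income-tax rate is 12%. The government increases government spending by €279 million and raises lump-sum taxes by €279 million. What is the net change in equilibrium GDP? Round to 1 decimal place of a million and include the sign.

+€210.7 million

MPC = 1 − MPS = 1 − 0.27 = 0.73.
Expenditure multiplier = 1/(1 − c(1−t)) = 1/(1 − 0.73×0.88) = 1/0.3576 ≈ 2.796.
ΔG contributes k·ΔG = (+€279 million) / 0.3576 ≈ +€780.2 million.
ΔT of +€279 million changes first-round spending by −c·ΔT = −€203.67 million, contributing k·(−c·ΔT) = (−€203.67 million) / 0.3576 ≈ −€569.5 million.
Net ΔY = k(ΔG − c·ΔT) = (+€75.33 million) / 0.3576 ≈ +€210.7 million.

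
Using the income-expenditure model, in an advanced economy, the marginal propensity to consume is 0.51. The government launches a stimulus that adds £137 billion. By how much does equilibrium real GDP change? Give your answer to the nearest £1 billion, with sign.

Expenditure multiplier = 1/(1 − MPC) = 1/(1 − 0.51) = 1/0.49 ≈ 2.041.
ΔY = k × ΔG = (+£137 billion) / 0.49 ≈ +£280 billion.

+£280 billion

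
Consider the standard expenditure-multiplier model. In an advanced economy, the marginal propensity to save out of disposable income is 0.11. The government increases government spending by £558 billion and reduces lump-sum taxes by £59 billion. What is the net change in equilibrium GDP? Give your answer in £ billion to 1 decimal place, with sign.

+£5,550.1 billion

MPC = 1 − MPS = 1 − 0.11 = 0.89.
Expenditure multiplier = 1/(1 − MPC) = 1/(1 − 0.89) = 1/0.11 ≈ 9.091.
ΔG contributes k·ΔG = (+£558 billion) / 0.11 ≈ +£5,072.7 billion.
ΔT of −£59 billion changes first-round spending by −c·ΔT = +£52.51 billion, contributing k·(−c·ΔT) = (+£52.51 billion) / 0.11 ≈ +£477.4 billion.
Net ΔY = k(ΔG − c·ΔT) = (+£610.51 billion) / 0.11 ≈ +£5,550.1 billion.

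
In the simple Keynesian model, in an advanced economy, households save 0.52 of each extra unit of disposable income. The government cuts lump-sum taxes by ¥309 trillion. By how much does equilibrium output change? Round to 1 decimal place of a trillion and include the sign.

+¥285.2 trillion

MPC = 1 − MPS = 1 − 0.52 = 0.48.
A lump-sum tax change of −¥309 trillion shifts disposable income by +¥309 trillion; first-round consumption changes by −c × ΔT = −0.48 × (−¥309 trillion) = +¥148.32 trillion.
Expenditure multiplier = 1/(1 − MPC) = 1/(1 − 0.48) = 1/0.52 ≈ 1.923.
The tax multiplier is −c × k ≈ −0.923, so ΔY = k × (−c·ΔT) = (+¥148.32 trillion) / 0.52 ≈ +¥285.2 trillion.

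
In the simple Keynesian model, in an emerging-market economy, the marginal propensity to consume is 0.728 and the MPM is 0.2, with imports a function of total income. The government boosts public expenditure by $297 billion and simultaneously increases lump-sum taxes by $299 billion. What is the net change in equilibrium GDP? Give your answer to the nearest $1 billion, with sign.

Expenditure multiplier = 1/(1 − c + m) = 1/(1 − 0.728 + 0.2) = 1/0.472 ≈ 2.119.
ΔG contributes k·ΔG = (+$297 billion) / 0.472 ≈ +$629.2 billion.
ΔT of +$299 billion changes first-round spending by −c·ΔT = −$217.672 billion, contributing k·(−c·ΔT) = (−$217.672 billion) / 0.472 ≈ −$461.2 billion.
Net ΔY = k(ΔG − c·ΔT) = (+$79.328 billion) / 0.472 ≈ +$168 billion.

+$168 billion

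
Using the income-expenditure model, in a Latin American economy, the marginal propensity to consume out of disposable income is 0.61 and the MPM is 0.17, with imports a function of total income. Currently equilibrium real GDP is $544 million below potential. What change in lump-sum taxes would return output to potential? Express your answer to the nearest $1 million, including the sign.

Spending multiplier = 1/(1 − c + m) = 1/(1 − 0.61 + 0.17) = 1/0.56 ≈ 1.786.
Tax multiplier = −c·k = −0.61/0.56 ≈ −1.089. Need ΔY = +$544 million, so ΔT = ΔY/(−c·k) = −(+$544 million) × 0.56 / 0.61 ≈ −$499 million.
The government should cut lump-sum taxes by $499 million.

−$499 million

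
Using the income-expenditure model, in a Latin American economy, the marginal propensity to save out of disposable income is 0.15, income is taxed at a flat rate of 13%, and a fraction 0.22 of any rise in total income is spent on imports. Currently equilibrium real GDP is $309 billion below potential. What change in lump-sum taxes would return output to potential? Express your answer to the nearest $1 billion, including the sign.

MPC = 1 − MPS = 1 − 0.15 = 0.85.
Spending multiplier = 1/(1 − c(1−t) + m) = 1/(1 − 0.85×0.87 + 0.22) = 1/0.4805 ≈ 2.081.
Tax multiplier = −c·k = −0.85/0.4805 ≈ −1.769. Need ΔY = +$309 billion, so ΔT = ΔY/(−c·k) = −(+$309 billion) × 0.4805 / 0.85 ≈ −$175 billion.
The government should cut lump-sum taxes by $175 billion.

−$175 billion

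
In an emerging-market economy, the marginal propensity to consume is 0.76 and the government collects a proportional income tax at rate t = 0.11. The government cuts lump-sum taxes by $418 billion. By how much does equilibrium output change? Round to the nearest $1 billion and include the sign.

+$982 billion

A lump-sum tax change of −$418 billion shifts disposable income by +$418 billion; first-round consumption changes by −c × ΔT = −0.76 × (−$418 billion) = +$317.68 billion.
Expenditure multiplier = 1/(1 − c(1−t)) = 1/(1 − 0.76×0.89) = 1/0.3236 ≈ 3.09.
The tax multiplier is −c × k ≈ −2.349, so ΔY = k × (−c·ΔT) = (+$317.68 billion) / 0.3236 ≈ +$982 billion.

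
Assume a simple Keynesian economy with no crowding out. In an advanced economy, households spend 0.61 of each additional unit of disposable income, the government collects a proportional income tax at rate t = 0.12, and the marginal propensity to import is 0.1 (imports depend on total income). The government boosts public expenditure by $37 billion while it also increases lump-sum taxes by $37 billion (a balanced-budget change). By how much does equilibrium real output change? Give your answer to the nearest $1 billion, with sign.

+$26 billion

Expenditure multiplier = 1/(1 − c(1−t) + m) = 1/(1 − 0.61×0.88 + 0.1) = 1/0.5632 ≈ 1.776.
ΔG contributes k·ΔG = (+$37 billion) / 0.5632 ≈ +$65.7 billion.
ΔT of +$37 billion changes first-round spending by −c·ΔT = −$22.57 billion, contributing k·(−c·ΔT) = (−$22.57 billion) / 0.5632 ≈ −$40.1 billion.
Net ΔY = k(ΔG − c·ΔT) = (+$14.43 billion) / 0.5632 ≈ +$26 billion.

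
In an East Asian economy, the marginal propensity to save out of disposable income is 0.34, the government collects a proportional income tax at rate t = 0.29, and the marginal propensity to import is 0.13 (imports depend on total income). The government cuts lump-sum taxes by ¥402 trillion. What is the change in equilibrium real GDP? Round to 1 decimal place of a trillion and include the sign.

+¥401.1 trillion

MPC = 1 − MPS = 1 − 0.34 = 0.66.
A lump-sum tax change of −¥402 trillion shifts disposable income by +¥402 trillion; first-round consumption changes by −c × ΔT = −0.66 × (−¥402 trillion) = +¥265.32 trillion.
Expenditure multiplier = 1/(1 − c(1−t) + m) = 1/(1 − 0.66×0.71 + 0.13) = 1/0.6614 ≈ 1.512.
The tax multiplier is −c × k ≈ −0.998, so ΔY = k × (−c·ΔT) = (+¥265.32 trillion) / 0.6614 ≈ +¥401.1 trillion.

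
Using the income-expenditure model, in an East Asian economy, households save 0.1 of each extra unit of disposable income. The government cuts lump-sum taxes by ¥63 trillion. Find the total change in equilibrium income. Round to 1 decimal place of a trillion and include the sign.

+¥567.0 trillion

MPC = 1 − MPS = 1 − 0.1 = 0.9.
A lump-sum tax change of −¥63 trillion shifts disposable income by +¥63 trillion; first-round consumption changes by −c × ΔT = −0.9 × (−¥63 trillion) = +¥56.7 trillion.
Expenditure multiplier = 1/(1 − MPC) = 1/(1 − 0.9) = 1/0.1 = 10.
The tax multiplier is −c × k = −9, so ΔY = k × (−c·ΔT) = (+¥56.7 trillion) / 0.1 = +¥567 trillion.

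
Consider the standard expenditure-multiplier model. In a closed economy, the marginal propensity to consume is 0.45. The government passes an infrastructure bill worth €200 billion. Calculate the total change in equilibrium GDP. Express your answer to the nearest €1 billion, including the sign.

Expenditure multiplier = 1/(1 − MPC) = 1/(1 − 0.45) = 1/0.55 ≈ 1.818.
ΔY = k × ΔG = (+€200 billion) / 0.55 ≈ +€364 billion.

+€364 billion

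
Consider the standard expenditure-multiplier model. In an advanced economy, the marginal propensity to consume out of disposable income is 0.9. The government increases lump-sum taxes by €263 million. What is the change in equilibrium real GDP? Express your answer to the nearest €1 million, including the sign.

A lump-sum tax change of +€263 million shifts disposable income by −€263 million; first-round consumption changes by −c × ΔT = −0.9 × (+€263 million) = −€236.7 million.
Expenditure multiplier = 1/(1 − MPC) = 1/(1 − 0.9) = 1/0.1 = 10.
The tax multiplier is −c × k = −9, so ΔY = k × (−c·ΔT) = (−€236.7 million) / 0.1 = −€2,367 million.

−€2,367 million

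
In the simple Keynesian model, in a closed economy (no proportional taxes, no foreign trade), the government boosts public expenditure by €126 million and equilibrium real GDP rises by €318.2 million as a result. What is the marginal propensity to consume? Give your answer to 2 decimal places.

Implied spending multiplier k = ΔY/ΔG = 318.2/126 ≈ 2.5254.
Since k = 1/(1 − MPC), MPC = 1 − 1/k = 1 − ΔG/ΔY = 1 − 126/318.2 ≈ 0.60.

0.60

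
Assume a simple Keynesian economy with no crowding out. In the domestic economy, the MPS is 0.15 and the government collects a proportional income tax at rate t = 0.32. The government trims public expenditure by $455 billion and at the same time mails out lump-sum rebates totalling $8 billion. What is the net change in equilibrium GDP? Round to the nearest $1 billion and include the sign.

MPC = 1 − MPS = 1 − 0.15 = 0.85.
Expenditure multiplier = 1/(1 − c(1−t)) = 1/(1 − 0.85×0.68) = 1/0.422 ≈ 2.37.
ΔG contributes k·ΔG = (−$455 billion) / 0.422 ≈ −$1,078.2 billion.
ΔT of −$8 billion changes first-round spending by −c·ΔT = +$6.8 billion, contributing k·(−c·ΔT) = (+$6.8 billion) / 0.422 ≈ +$16.1 billion.
Net ΔY = k(ΔG − c·ΔT) = (−$448.2 billion) / 0.422 ≈ −$1,062 billion.

−$1,062 billion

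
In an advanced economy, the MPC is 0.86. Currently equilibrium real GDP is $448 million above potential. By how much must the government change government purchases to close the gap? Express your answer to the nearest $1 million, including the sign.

−$63 million

Spending multiplier = 1/(1 − MPC) = 1/(1 − 0.86) = 1/0.14 ≈ 7.143.
Need ΔY = −$448 million, so ΔG = ΔY/k = (−$448 million) × 0.14 ≈ −$63 million.
The government should cut government purchases by $63 million.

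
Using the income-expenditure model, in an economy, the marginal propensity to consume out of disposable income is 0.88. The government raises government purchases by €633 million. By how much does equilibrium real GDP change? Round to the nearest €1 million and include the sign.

Government-spending multiplier = 1/(1 − MPC) = 1/(1 − 0.88) = 1/0.12 ≈ 8.333.
ΔY = k × ΔG = (+€633 million) / 0.12 = +€5,275 million.

+€5,275 million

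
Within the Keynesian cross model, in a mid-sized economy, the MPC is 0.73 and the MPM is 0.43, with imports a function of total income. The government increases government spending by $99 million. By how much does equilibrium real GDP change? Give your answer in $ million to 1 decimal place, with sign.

+$141.4 million

Expenditure multiplier = 1/(1 − c + m) = 1/(1 − 0.73 + 0.43) = 1/0.7 ≈ 1.429.
ΔY = k × ΔG = (+$99 million) / 0.7 ≈ +$141.4 million.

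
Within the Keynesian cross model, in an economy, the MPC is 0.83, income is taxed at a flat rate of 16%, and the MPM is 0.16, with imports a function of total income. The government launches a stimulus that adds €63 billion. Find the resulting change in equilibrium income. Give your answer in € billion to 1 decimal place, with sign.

Government-spending multiplier = 1/(1 − c(1−t) + m) = 1/(1 − 0.83×0.84 + 0.16) = 1/0.4628 ≈ 2.161.
ΔY = k × ΔG = (+€63 billion) / 0.4628 ≈ +€136.1 billion.

+€136.1 billion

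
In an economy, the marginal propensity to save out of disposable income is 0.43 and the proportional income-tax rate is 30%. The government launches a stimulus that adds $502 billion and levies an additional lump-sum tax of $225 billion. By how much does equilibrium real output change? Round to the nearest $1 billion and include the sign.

+$622 billion

MPC = 1 − MPS = 1 − 0.43 = 0.57.
Expenditure multiplier = 1/(1 − c(1−t)) = 1/(1 − 0.57×0.7) = 1/0.601 ≈ 1.664.
ΔG contributes k·ΔG = (+$502 billion) / 0.601 ≈ +$835.3 billion.
ΔT of +$225 billion changes first-round spending by −c·ΔT = −$128.25 billion, contributing k·(−c·ΔT) = (−$128.25 billion) / 0.601 ≈ −$213.4 billion.
Net ΔY = k(ΔG − c·ΔT) = (+$373.75 billion) / 0.601 ≈ +$622 billion.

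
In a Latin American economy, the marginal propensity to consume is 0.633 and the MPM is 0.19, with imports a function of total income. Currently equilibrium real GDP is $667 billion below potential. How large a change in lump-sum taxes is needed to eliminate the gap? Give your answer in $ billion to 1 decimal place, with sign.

Spending multiplier = 1/(1 − c + m) = 1/(1 − 0.633 + 0.19) = 1/0.557 ≈ 1.795.
Tax multiplier = −c·k = −0.633/0.557 ≈ −1.136. Need ΔY = +$667 billion, so ΔT = ΔY/(−c·k) = −(+$667 billion) × 0.557 / 0.633 ≈ −$586.9 billion.
The government should cut lump-sum taxes by $586.9 billion.

−$586.9 billion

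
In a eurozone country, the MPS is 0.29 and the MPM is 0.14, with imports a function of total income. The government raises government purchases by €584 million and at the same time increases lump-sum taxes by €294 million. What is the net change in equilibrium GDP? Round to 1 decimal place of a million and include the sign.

+€872.7 million

MPC = 1 − MPS = 1 − 0.29 = 0.71.
Expenditure multiplier = 1/(1 − c + m) = 1/(1 − 0.71 + 0.14) = 1/0.43 ≈ 2.326.
ΔG contributes k·ΔG = (+€584 million) / 0.43 ≈ +€1,358.1 million.
ΔT of +€294 million changes first-round spending by −c·ΔT = −€208.74 million, contributing k·(−c·ΔT) = (−€208.74 million) / 0.43 ≈ −€485.4 million.
Net ΔY = k(ΔG − c·ΔT) = (+€375.26 million) / 0.43 ≈ +€872.7 million.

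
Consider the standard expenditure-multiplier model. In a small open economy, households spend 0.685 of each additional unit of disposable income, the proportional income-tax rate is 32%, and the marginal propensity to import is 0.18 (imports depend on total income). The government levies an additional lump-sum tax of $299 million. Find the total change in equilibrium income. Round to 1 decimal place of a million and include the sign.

A lump-sum tax change of +$299 million shifts disposable income by −$299 million; first-round consumption changes by −c × ΔT = −0.685 × (+$299 million) = −$204.815 million.
Expenditure multiplier = 1/(1 − c(1−t) + m) = 1/(1 − 0.685×0.68 + 0.18) = 1/0.7142 ≈ 1.4.
The tax multiplier is −c × k ≈ −0.959, so ΔY = k × (−c·ΔT) = (−$204.815 million) / 0.7142 ≈ −$286.8 million.

−$286.8 million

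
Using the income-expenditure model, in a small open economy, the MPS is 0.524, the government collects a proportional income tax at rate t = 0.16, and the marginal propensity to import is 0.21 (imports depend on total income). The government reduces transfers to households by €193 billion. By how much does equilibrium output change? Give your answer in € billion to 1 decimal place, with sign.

−€113.4 billion

MPC = 1 − MPS = 1 − 0.524 = 0.476.
The transfer change shifts disposable income by −€193 billion, so first-round consumption changes by c·ΔTR = 0.476 × (−€193 billion) = −€91.868 billion.
Expenditure multiplier = 1/(1 − c(1−t) + m) = 1/(1 − 0.476×0.84 + 0.21) = 1/0.81016 ≈ 1.234.
The transfer multiplier is c × k ≈ 0.588, so ΔY = k × (c·ΔTR) = (−€91.868 billion) / 0.81016 ≈ −€113.4 billion.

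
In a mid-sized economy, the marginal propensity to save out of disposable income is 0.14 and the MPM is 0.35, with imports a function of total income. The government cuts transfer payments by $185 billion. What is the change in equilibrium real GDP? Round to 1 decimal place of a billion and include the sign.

−$324.7 billion

MPC = 1 − MPS = 1 − 0.14 = 0.86.
The transfer change shifts disposable income by −$185 billion, so first-round consumption changes by c·ΔTR = 0.86 × (−$185 billion) = −$159.1 billion.
Expenditure multiplier = 1/(1 − c + m) = 1/(1 − 0.86 + 0.35) = 1/0.49 ≈ 2.041.
The transfer multiplier is c × k ≈ 1.755, so ΔY = k × (c·ΔTR) = (−$159.1 billion) / 0.49 ≈ −$324.7 billion.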